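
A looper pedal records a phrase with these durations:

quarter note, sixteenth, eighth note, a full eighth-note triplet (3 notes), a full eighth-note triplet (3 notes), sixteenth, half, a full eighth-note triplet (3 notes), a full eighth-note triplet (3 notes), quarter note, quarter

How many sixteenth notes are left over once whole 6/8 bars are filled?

4

One bar of 6/8 = 12 sixteenth notes.
Working in sixteenth notes: quarter note = 4; sixteenth = 1; eighth note = 2; a full eighth-note triplet (3 notes) (three triplet eighths span one quarter) = 4; a full eighth-note triplet (3 notes) (three triplet eighths span one quarter) = 4; sixteenth = 1; half = 8; a full eighth-note triplet (3 notes) (three triplet eighths span one quarter) = 4; a full eighth-note triplet (3 notes) (three triplet eighths span one quarter) = 4; quarter note = 4; quarter = 4.
Total: 4 + 1 + 2 + 4 + 4 + 1 + 8 + 4 + 4 + 4 + 4 = 40.
40 ÷ 12 = 3 complete bars with 4 sixteenth notes remaining.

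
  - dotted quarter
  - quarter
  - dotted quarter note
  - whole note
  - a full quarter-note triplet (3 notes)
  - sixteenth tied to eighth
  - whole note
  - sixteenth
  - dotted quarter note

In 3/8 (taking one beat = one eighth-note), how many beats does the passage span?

One eighth-note beat = 2 sixteenth notes.
Working in sixteenth notes: dotted quarter = 6; quarter = 4; dotted quarter note = 6; whole note = 16; a full quarter-note triplet (3 notes) (three triplet quarters span one half) = 8; sixteenth tied to eighth (sixteenth + eighth) = 3; whole note = 16; sixteenth = 1; dotted quarter note = 6.
Sum: 6 + 4 + 6 + 16 + 8 + 3 + 16 + 1 + 6 = 66.
66 ÷ 2 = 33 beats.

33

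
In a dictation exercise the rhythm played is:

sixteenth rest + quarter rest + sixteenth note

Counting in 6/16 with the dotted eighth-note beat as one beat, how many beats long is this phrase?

2

One dotted eighth-note beat = 3 sixteenth notes.
Convert each value to sixteenth notes: sixteenth rest = 1; quarter rest = 4; sixteenth note = 1.
Altogether 1 + 4 + 1 = 6.
6 ÷ 3 = 2 beats.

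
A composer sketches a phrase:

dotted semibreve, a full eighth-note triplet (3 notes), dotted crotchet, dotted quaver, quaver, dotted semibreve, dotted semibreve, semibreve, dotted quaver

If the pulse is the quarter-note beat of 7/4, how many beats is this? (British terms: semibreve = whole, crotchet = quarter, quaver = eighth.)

One quarter-note beat = 4 sixteenth notes.
In sixteenth notes: dotted semibreve = 24; a full eighth-note triplet (3 notes) (three triplet eighths span one quarter) = 4; dotted crotchet = 6; dotted quaver = 3; quaver = 2; dotted semibreve = 24; dotted semibreve = 24; semibreve = 16; dotted quaver = 3.
Sum: 24 + 4 + 6 + 3 + 2 + 24 + 24 + 16 + 3 = 106.
106 ÷ 4 = 26.5 beats.

26.5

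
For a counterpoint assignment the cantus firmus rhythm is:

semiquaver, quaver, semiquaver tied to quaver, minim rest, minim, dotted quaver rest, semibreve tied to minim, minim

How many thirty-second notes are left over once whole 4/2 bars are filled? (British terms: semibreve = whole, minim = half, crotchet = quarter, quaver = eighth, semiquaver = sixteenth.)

50

One bar of 4/2 = 32 sixteenth notes.
Express everything in sixteenth notes: semiquaver = 1; quaver = 2; semiquaver tied to quaver (semiquaver + quaver) = 3; minim rest = 8; minim = 8; dotted quaver rest = 3; semibreve tied to minim (semibreve + minim) = 24; minim = 8.
Total: 1 + 2 + 3 + 8 + 8 + 3 + 24 + 8 = 57.
57 ÷ 32 = 1 complete bar with 25 sixteenth notes remaining = 50 thirty-second notes.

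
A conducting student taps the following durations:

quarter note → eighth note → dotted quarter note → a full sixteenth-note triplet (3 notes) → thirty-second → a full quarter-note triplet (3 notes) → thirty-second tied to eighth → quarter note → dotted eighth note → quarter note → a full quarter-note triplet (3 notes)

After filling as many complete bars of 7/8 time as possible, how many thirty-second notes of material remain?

4

One bar of 7/8 = 28 thirty-second notes.
Convert each value to thirty-second notes: quarter note = 8; eighth note = 4; dotted quarter note = 12; a full sixteenth-note triplet (3 notes) (three triplet sixteenths span one eighth) = 4; thirty-second = 1; a full quarter-note triplet (3 notes) (three triplet quarters span one half) = 16; thirty-second tied to eighth (thirty-second + eighth) = 5; quarter note = 8; dotted eighth note = 6; quarter note = 8; a full quarter-note triplet (3 notes) (three triplet quarters span one half) = 16.
Altogether 8 + 4 + 12 + 4 + 1 + 16 + 5 + 8 + 6 + 8 + 16 = 88.
88 ÷ 28 = 3 complete bars with 4 thirty-second notes remaining.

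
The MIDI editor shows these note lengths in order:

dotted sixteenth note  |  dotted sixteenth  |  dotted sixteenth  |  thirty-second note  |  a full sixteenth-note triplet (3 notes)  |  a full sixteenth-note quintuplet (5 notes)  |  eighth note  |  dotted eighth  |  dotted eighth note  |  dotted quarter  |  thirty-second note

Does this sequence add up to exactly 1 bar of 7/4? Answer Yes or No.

One bar of 7/4 = 56 thirty-second notes.
In thirty-second notes: dotted sixteenth note = 3; dotted sixteenth = 3; dotted sixteenth = 3; thirty-second note = 1; a full sixteenth-note triplet (3 notes) (three triplet sixteenths span one eighth) = 4; a full sixteenth-note quintuplet (5 notes) (five quintuplet sixteenths span one quarter) = 8; eighth note = 4; dotted eighth = 6; dotted eighth note = 6; dotted quarter = 12; thirty-second note = 1.
Total: 3 + 3 + 3 + 1 + 4 + 8 + 4 + 6 + 6 + 12 + 1 = 51.
51 falls short of 56, so the answer is No.

No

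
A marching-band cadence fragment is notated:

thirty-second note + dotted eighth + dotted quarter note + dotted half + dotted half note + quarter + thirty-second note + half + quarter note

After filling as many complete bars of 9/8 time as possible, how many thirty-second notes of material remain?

28

One bar of 9/8 = 36 thirty-second notes.
Convert each value to thirty-second notes: thirty-second note = 1; dotted eighth = 6; dotted quarter note = 12; dotted half = 24; dotted half note = 24; quarter = 8; thirty-second note = 1; half = 16; quarter note = 8.
Altogether 1 + 6 + 12 + 24 + 24 + 8 + 1 + 16 + 8 = 100.
100 ÷ 36 = 2 complete bars with 28 thirty-second notes remaining.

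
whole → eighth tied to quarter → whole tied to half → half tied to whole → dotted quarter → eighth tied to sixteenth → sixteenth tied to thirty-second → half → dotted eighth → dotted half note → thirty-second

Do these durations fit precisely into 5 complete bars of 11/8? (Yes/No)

One bar of 11/8 = 44 thirty-second notes, so 5 bars = 220.
In thirty-second notes: whole = 32; eighth tied to quarter (eighth + quarter) = 12; whole tied to half (whole + half) = 48; half tied to whole (half + whole) = 48; dotted quarter = 12; eighth tied to sixteenth (eighth + sixteenth) = 6; sixteenth tied to thirty-second (sixteenth + thirty-second) = 3; half = 16; dotted eighth = 6; dotted half note = 24; thirty-second = 1.
Total: 32 + 12 + 48 + 48 + 12 + 6 + 3 + 16 + 6 + 24 + 1 = 208.
208 falls short of 220, so the answer is No.

No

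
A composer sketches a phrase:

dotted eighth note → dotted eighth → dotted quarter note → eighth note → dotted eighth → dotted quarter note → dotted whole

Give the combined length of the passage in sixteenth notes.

47

Convert each value to sixteenth notes: dotted eighth note = 3; dotted eighth = 3; dotted quarter note = 6; eighth note = 2; dotted eighth = 3; dotted quarter note = 6; dotted whole = 24.
Total: 3 + 3 + 6 + 2 + 3 + 6 + 24 = 47 sixteenth notes.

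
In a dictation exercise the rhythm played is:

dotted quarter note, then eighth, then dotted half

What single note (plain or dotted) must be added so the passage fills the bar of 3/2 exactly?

The bar of 3/2 = 12 eighth notes.
Each duration in eighth notes: dotted quarter note = 3; eighth = 1; dotted half = 6.
Adding: 3 + 1 + 6 = 10.
Remaining: 12 − 10 = 2 eighth notes, which is a quarter note.

quarter note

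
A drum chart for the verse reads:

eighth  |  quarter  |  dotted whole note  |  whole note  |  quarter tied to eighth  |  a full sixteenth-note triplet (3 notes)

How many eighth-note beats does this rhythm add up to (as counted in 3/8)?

27

One eighth-note beat = 2 sixteenth notes.
Each duration in sixteenth notes: eighth = 2; quarter = 4; dotted whole note = 24; whole note = 16; quarter tied to eighth (quarter + eighth) = 6; a full sixteenth-note triplet (3 notes) (three triplet sixteenths span one eighth) = 2.
Adding: 2 + 4 + 24 + 16 + 6 + 2 = 54.
54 ÷ 2 = 27 beats.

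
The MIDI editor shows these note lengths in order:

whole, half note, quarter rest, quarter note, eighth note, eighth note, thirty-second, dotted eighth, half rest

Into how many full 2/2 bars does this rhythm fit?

One bar of 2/2 = 32 thirty-second notes.
Working in thirty-second notes: whole = 32; half note = 16; quarter rest = 8; quarter note = 8; eighth note = 4; eighth note = 4; thirty-second = 1; dotted eighth = 6; half rest = 16.
Total: 32 + 16 + 8 + 8 + 4 + 4 + 1 + 6 + 16 = 95.
95 ÷ 32 = 2 complete bars with 31 left over.

2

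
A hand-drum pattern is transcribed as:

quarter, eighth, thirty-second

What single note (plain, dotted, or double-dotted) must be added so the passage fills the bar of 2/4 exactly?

The bar of 2/4 = 16 thirty-second notes.
In thirty-second notes: quarter = 8; eighth = 4; thirty-second = 1.
Sum: 8 + 4 + 1 = 13.
Remaining: 16 − 13 = 3 thirty-second notes, which is a dotted sixteenth note.

dotted sixteenth note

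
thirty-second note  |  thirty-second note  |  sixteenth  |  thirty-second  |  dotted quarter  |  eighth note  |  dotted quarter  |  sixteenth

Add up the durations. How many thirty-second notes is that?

In thirty-second notes: thirty-second note = 1; thirty-second note = 1; sixteenth = 2; thirty-second = 1; dotted quarter = 12; eighth note = 4; dotted quarter = 12; sixteenth = 2.
Total: 1 + 1 + 2 + 1 + 12 + 4 + 12 + 2 = 35 thirty-second notes.

35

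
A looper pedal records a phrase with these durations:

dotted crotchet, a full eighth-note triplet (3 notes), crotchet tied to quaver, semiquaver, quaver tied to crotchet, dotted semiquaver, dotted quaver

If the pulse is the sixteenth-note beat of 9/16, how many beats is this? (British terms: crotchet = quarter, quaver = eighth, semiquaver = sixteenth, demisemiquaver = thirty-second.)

One sixteenth-note beat = 2 thirty-second notes.
Each duration in thirty-second notes: dotted crotchet = 12; a full eighth-note triplet (3 notes) (three triplet eighths span one quarter) = 8; crotchet tied to quaver (crotchet + quaver) = 12; semiquaver = 2; quaver tied to crotchet (quaver + crotchet) = 12; dotted semiquaver = 3; dotted quaver = 6.
Total: 12 + 8 + 12 + 2 + 12 + 3 + 6 = 55.
55 ÷ 2 = 27.5 beats.

27.5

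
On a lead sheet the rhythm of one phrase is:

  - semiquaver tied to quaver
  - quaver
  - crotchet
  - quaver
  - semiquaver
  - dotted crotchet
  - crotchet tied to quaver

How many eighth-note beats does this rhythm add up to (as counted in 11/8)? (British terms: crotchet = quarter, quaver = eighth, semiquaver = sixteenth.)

12

One eighth-note beat = 2 sixteenth notes.
Working in sixteenth notes: semiquaver tied to quaver (semiquaver + quaver) = 3; quaver = 2; crotchet = 4; quaver = 2; semiquaver = 1; dotted crotchet = 6; crotchet tied to quaver (crotchet + quaver) = 6.
Sum: 3 + 2 + 4 + 2 + 1 + 6 + 6 = 24.
24 ÷ 2 = 12 beats.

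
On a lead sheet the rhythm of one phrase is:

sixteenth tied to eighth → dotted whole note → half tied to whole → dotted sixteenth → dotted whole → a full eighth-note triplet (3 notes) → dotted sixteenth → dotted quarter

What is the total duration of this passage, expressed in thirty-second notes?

176

Working in thirty-second notes: sixteenth tied to eighth (sixteenth + eighth) = 6; dotted whole note = 48; half tied to whole (half + whole) = 48; dotted sixteenth = 3; dotted whole = 48; a full eighth-note triplet (3 notes) (three triplet eighths span one quarter) = 8; dotted sixteenth = 3; dotted quarter = 12.
Altogether 6 + 48 + 48 + 3 + 48 + 8 + 3 + 12 = 176 thirty-second notes.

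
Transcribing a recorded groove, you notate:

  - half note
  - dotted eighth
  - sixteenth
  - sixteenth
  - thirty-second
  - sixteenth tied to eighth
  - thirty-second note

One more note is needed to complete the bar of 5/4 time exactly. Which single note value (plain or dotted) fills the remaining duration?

dotted eighth note

The bar of 5/4 = 40 thirty-second notes.
Convert each value to thirty-second notes: half note = 16; dotted eighth = 6; sixteenth = 2; sixteenth = 2; thirty-second = 1; sixteenth tied to eighth (sixteenth + eighth) = 6; thirty-second note = 1.
Sum: 16 + 6 + 2 + 2 + 1 + 6 + 1 = 34.
Remaining: 40 − 34 = 6 thirty-second notes, which is a dotted eighth note.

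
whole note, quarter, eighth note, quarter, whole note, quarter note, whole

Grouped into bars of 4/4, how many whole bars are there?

3

One bar of 4/4 = 8 eighth notes.
Working in eighth notes: whole note = 8; quarter = 2; eighth note = 1; quarter = 2; whole note = 8; quarter note = 2; whole = 8.
Sum: 8 + 2 + 1 + 2 + 8 + 2 + 8 = 31.
31 ÷ 8 = 3 complete bars with 7 left over.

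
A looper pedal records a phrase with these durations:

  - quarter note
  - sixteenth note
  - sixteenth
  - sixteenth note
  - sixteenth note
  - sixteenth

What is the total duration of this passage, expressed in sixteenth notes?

Convert each value to sixteenth notes: quarter note = 4; sixteenth note = 1; sixteenth = 1; sixteenth note = 1; sixteenth note = 1; sixteenth = 1.
Adding: 4 + 1 + 1 + 1 + 1 + 1 = 9 sixteenth notes.

9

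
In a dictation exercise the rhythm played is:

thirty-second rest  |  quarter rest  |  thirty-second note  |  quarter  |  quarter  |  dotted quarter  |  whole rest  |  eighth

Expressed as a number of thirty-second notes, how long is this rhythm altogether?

Convert each value to thirty-second notes: thirty-second rest = 1; quarter rest = 8; thirty-second note = 1; quarter = 8; quarter = 8; dotted quarter = 12; whole rest = 32; eighth = 4.
Adding: 1 + 8 + 1 + 8 + 8 + 12 + 32 + 4 = 74 thirty-second notes.

74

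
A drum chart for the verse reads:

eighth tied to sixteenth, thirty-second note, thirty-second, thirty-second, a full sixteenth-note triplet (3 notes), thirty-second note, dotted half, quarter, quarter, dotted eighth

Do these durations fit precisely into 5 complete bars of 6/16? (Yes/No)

Yes

One bar of 6/16 = 12 thirty-second notes, so 5 bars = 60.
Each duration in thirty-second notes: eighth tied to sixteenth (eighth + sixteenth) = 6; thirty-second note = 1; thirty-second = 1; thirty-second = 1; a full sixteenth-note triplet (3 notes) (three triplet sixteenths span one eighth) = 4; thirty-second note = 1; dotted half = 24; quarter = 8; quarter = 8; dotted eighth = 6.
Adding: 6 + 1 + 1 + 1 + 4 + 1 + 24 + 8 + 8 + 6 = 60.
60 equals 60, so the answer is Yes.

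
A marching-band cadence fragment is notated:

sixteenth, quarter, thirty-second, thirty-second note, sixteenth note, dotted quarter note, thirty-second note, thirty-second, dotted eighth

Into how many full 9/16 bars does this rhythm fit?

One bar of 9/16 = 18 thirty-second notes.
In thirty-second notes: sixteenth = 2; quarter = 8; thirty-second = 1; thirty-second note = 1; sixteenth note = 2; dotted quarter note = 12; thirty-second note = 1; thirty-second = 1; dotted eighth = 6.
Altogether 2 + 8 + 1 + 1 + 2 + 12 + 1 + 1 + 6 = 34.
34 ÷ 18 = 1 complete bar with 16 left over.

1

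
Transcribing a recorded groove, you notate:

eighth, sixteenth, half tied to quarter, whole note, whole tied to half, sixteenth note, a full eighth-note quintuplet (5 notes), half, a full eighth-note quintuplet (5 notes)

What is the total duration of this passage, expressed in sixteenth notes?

80

Working in sixteenth notes: eighth = 2; sixteenth = 1; half tied to quarter (half + quarter) = 12; whole note = 16; whole tied to half (whole + half) = 24; sixteenth note = 1; a full eighth-note quintuplet (5 notes) (five quintuplet eighths span one half) = 8; half = 8; a full eighth-note quintuplet (5 notes) (five quintuplet eighths span one half) = 8.
Total: 2 + 1 + 12 + 16 + 24 + 1 + 8 + 8 + 8 = 80 sixteenth notes.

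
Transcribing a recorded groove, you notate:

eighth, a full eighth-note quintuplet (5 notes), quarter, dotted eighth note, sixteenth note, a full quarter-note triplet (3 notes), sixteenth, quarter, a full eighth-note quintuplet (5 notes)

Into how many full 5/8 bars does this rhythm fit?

One bar of 5/8 = 10 sixteenth notes.
Convert each value to sixteenth notes: eighth = 2; a full eighth-note quintuplet (5 notes) (five quintuplet eighths span one half) = 8; quarter = 4; dotted eighth note = 3; sixteenth note = 1; a full quarter-note triplet (3 notes) (three triplet quarters span one half) = 8; sixteenth = 1; quarter = 4; a full eighth-note quintuplet (5 notes) (five quintuplet eighths span one half) = 8.
Total: 2 + 8 + 4 + 3 + 1 + 8 + 1 + 4 + 8 = 39.
39 ÷ 10 = 3 complete bars with 9 left over.

3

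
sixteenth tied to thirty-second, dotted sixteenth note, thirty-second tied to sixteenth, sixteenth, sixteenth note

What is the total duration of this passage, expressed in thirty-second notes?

13

Each duration in thirty-second notes: sixteenth tied to thirty-second (sixteenth + thirty-second) = 3; dotted sixteenth note = 3; thirty-second tied to sixteenth (thirty-second + sixteenth) = 3; sixteenth = 2; sixteenth note = 2.
Sum: 3 + 3 + 3 + 2 + 2 = 13 thirty-second notes.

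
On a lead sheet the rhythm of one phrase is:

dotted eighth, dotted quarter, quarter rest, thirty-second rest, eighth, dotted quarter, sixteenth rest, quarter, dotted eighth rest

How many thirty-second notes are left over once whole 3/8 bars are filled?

One bar of 3/8 = 12 thirty-second notes.
Working in thirty-second notes: dotted eighth = 6; dotted quarter = 12; quarter rest = 8; thirty-second rest = 1; eighth = 4; dotted quarter = 12; sixteenth rest = 2; quarter = 8; dotted eighth rest = 6.
Sum: 6 + 12 + 8 + 1 + 4 + 12 + 2 + 8 + 6 = 59.
59 ÷ 12 = 4 complete bars with 11 thirty-second notes remaining.

11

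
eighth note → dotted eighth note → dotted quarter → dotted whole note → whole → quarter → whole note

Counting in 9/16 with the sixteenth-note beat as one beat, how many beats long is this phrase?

One sixteenth-note beat = 2 thirty-second notes.
Convert each value to thirty-second notes: eighth note = 4; dotted eighth note = 6; dotted quarter = 12; dotted whole note = 48; whole = 32; quarter = 8; whole note = 32.
Sum: 4 + 6 + 12 + 48 + 32 + 8 + 32 = 142.
142 ÷ 2 = 71 beats.

71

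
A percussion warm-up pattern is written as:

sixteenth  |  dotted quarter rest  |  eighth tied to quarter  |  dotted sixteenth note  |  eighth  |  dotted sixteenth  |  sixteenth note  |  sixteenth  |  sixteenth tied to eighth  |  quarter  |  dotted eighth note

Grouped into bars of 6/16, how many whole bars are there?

One bar of 6/16 = 12 thirty-second notes.
Working in thirty-second notes: sixteenth = 2; dotted quarter rest = 12; eighth tied to quarter (eighth + quarter) = 12; dotted sixteenth note = 3; eighth = 4; dotted sixteenth = 3; sixteenth note = 2; sixteenth = 2; sixteenth tied to eighth (sixteenth + eighth) = 6; quarter = 8; dotted eighth note = 6.
Sum: 2 + 12 + 12 + 3 + 4 + 3 + 2 + 2 + 6 + 8 + 6 = 60.
60 ÷ 12 = 5 complete bars with 0 left over.

5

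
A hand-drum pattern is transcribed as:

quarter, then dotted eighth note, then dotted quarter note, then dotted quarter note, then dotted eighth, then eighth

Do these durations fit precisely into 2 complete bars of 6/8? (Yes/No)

One bar of 6/8 = 12 sixteenth notes, so 2 bars = 24.
Convert each value to sixteenth notes: quarter = 4; dotted eighth note = 3; dotted quarter note = 6; dotted quarter note = 6; dotted eighth = 3; eighth = 2.
Sum: 4 + 3 + 6 + 6 + 3 + 2 = 24.
24 equals 24, so the answer is Yes.

Yes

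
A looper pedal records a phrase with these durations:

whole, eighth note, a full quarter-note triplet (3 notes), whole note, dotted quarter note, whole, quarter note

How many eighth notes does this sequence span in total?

In eighth notes: whole = 8; eighth note = 1; a full quarter-note triplet (3 notes) (three triplet quarters span one half) = 4; whole note = 8; dotted quarter note = 3; whole = 8; quarter note = 2.
Adding: 8 + 1 + 4 + 8 + 3 + 8 + 2 = 34 eighth notes.

34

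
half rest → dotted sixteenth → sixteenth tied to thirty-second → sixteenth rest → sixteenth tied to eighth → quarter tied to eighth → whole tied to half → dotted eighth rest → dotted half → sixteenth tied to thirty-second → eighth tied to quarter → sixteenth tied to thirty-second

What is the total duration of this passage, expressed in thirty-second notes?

138

Express everything in thirty-second notes: half rest = 16; dotted sixteenth = 3; sixteenth tied to thirty-second (sixteenth + thirty-second) = 3; sixteenth rest = 2; sixteenth tied to eighth (sixteenth + eighth) = 6; quarter tied to eighth (quarter + eighth) = 12; whole tied to half (whole + half) = 48; dotted eighth rest = 6; dotted half = 24; sixteenth tied to thirty-second (sixteenth + thirty-second) = 3; eighth tied to quarter (eighth + quarter) = 12; sixteenth tied to thirty-second (sixteenth + thirty-second) = 3.
Adding: 16 + 3 + 3 + 2 + 6 + 12 + 48 + 6 + 24 + 3 + 12 + 3 = 138 thirty-second notes.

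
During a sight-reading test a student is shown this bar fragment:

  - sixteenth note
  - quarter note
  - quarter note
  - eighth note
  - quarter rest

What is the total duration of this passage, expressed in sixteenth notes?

In sixteenth notes: sixteenth note = 1; quarter note = 4; quarter note = 4; eighth note = 2; quarter rest = 4.
Sum: 1 + 4 + 4 + 2 + 4 = 15 sixteenth notes.

15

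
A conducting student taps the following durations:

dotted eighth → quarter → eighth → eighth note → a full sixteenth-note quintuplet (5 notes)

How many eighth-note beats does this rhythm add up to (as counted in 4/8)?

One eighth-note beat = 2 sixteenth notes.
Express everything in sixteenth notes: dotted eighth = 3; quarter = 4; eighth = 2; eighth note = 2; a full sixteenth-note quintuplet (5 notes) (five quintuplet sixteenths span one quarter) = 4.
Altogether 3 + 4 + 2 + 2 + 4 = 15.
15 ÷ 2 = 7.5 beats.

7.5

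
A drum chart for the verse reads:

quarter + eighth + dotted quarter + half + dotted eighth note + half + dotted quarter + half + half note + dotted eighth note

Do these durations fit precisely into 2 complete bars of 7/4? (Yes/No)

Yes

One bar of 7/4 = 28 sixteenth notes, so 2 bars = 56.
Each duration in sixteenth notes: quarter = 4; eighth = 2; dotted quarter = 6; half = 8; dotted eighth note = 3; half = 8; dotted quarter = 6; half = 8; half note = 8; dotted eighth note = 3.
Adding: 4 + 2 + 6 + 8 + 3 + 8 + 6 + 8 + 8 + 3 = 56.
56 equals 56, so the answer is Yes.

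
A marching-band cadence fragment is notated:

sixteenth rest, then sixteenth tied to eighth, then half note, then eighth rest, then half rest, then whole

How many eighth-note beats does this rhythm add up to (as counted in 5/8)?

One eighth-note beat = 2 sixteenth notes.
Each duration in sixteenth notes: sixteenth rest = 1; sixteenth tied to eighth (sixteenth + eighth) = 3; half note = 8; eighth rest = 2; half rest = 8; whole = 16.
Adding: 1 + 3 + 8 + 2 + 8 + 16 = 38.
38 ÷ 2 = 19 beats.

19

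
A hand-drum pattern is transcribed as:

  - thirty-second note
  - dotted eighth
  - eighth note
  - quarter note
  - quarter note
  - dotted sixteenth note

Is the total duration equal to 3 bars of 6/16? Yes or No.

One bar of 6/16 = 12 thirty-second notes, so 3 bars = 36.
Working in thirty-second notes: thirty-second note = 1; dotted eighth = 6; eighth note = 4; quarter note = 8; quarter note = 8; dotted sixteenth note = 3.
Total: 1 + 6 + 4 + 8 + 8 + 3 = 30.
30 falls short of 36, so the answer is No.

No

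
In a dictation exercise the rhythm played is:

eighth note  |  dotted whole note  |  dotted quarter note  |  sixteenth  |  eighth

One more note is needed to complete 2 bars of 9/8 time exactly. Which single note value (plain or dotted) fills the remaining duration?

sixteenth note

2 bars of 9/8 = 36 sixteenth notes.
Each duration in sixteenth notes: eighth note = 2; dotted whole note = 24; dotted quarter note = 6; sixteenth = 1; eighth = 2.
Sum: 2 + 24 + 6 + 1 + 2 = 35.
Remaining: 36 − 35 = 1 sixteenth note, which is a sixteenth note.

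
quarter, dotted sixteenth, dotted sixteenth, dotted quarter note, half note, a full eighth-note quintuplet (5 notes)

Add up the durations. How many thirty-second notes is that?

Express everything in thirty-second notes: quarter = 8; dotted sixteenth = 3; dotted sixteenth = 3; dotted quarter note = 12; half note = 16; a full eighth-note quintuplet (5 notes) (five quintuplet eighths span one half) = 16.
Sum: 8 + 3 + 3 + 12 + 16 + 16 = 58 thirty-second notes.

58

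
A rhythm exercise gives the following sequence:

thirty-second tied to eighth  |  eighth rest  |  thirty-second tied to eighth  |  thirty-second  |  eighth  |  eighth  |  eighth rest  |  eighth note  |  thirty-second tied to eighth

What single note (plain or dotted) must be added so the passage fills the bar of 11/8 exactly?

quarter note

The bar of 11/8 = 44 thirty-second notes.
Each duration in thirty-second notes: thirty-second tied to eighth (thirty-second + eighth) = 5; eighth rest = 4; thirty-second tied to eighth (thirty-second + eighth) = 5; thirty-second = 1; eighth = 4; eighth = 4; eighth rest = 4; eighth note = 4; thirty-second tied to eighth (thirty-second + eighth) = 5.
Total: 5 + 4 + 5 + 1 + 4 + 4 + 4 + 4 + 5 = 36.
Remaining: 44 − 36 = 8 thirty-second notes, which is a quarter note.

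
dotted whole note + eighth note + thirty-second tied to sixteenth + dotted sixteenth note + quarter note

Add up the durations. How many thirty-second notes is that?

Convert each value to thirty-second notes: dotted whole note = 48; eighth note = 4; thirty-second tied to sixteenth (thirty-second + sixteenth) = 3; dotted sixteenth note = 3; quarter note = 8.
Sum: 48 + 4 + 3 + 3 + 8 = 66 thirty-second notes.

66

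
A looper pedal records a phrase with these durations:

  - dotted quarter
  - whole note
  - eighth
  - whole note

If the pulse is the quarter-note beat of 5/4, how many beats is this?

One quarter-note beat = 2 eighth notes.
Working in eighth notes: dotted quarter = 3; whole note = 8; eighth = 1; whole note = 8.
Adding: 3 + 8 + 1 + 8 = 20.
20 ÷ 2 = 10 beats.

10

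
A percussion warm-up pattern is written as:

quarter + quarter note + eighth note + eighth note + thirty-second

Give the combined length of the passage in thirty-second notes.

Convert each value to thirty-second notes: quarter = 8; quarter note = 8; eighth note = 4; eighth note = 4; thirty-second = 1.
Sum: 8 + 8 + 4 + 4 + 1 = 25 thirty-second notes.

25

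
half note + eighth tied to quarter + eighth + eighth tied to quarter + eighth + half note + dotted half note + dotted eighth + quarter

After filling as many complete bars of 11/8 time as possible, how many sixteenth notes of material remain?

One bar of 11/8 = 22 sixteenth notes.
Express everything in sixteenth notes: half note = 8; eighth tied to quarter (eighth + quarter) = 6; eighth = 2; eighth tied to quarter (eighth + quarter) = 6; eighth = 2; half note = 8; dotted half note = 12; dotted eighth = 3; quarter = 4.
Adding: 8 + 6 + 2 + 6 + 2 + 8 + 12 + 3 + 4 = 51.
51 ÷ 22 = 2 complete bars with 7 sixteenth notes remaining.

7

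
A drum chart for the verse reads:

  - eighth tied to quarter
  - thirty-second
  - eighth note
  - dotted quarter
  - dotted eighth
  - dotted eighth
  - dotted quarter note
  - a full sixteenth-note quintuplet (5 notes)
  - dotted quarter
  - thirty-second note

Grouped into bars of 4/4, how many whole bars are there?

One bar of 4/4 = 32 thirty-second notes.
Convert each value to thirty-second notes: eighth tied to quarter (eighth + quarter) = 12; thirty-second = 1; eighth note = 4; dotted quarter = 12; dotted eighth = 6; dotted eighth = 6; dotted quarter note = 12; a full sixteenth-note quintuplet (5 notes) (five quintuplet sixteenths span one quarter) = 8; dotted quarter = 12; thirty-second note = 1.
Adding: 12 + 1 + 4 + 12 + 6 + 6 + 12 + 8 + 12 + 1 = 74.
74 ÷ 32 = 2 complete bars with 10 left over.

2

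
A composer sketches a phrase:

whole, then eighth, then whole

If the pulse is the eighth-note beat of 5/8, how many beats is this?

One eighth-note beat = 2 sixteenth notes.
Convert each value to sixteenth notes: whole = 16; eighth = 2; whole = 16.
Sum: 16 + 2 + 16 = 34.
34 ÷ 2 = 17 beats.

17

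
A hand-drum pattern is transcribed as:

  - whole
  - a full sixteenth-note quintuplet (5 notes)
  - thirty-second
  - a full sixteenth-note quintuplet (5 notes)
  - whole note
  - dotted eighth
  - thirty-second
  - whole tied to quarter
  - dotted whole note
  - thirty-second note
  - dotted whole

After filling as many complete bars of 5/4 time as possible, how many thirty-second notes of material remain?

One bar of 5/4 = 40 thirty-second notes.
Convert each value to thirty-second notes: whole = 32; a full sixteenth-note quintuplet (5 notes) (five quintuplet sixteenths span one quarter) = 8; thirty-second = 1; a full sixteenth-note quintuplet (5 notes) (five quintuplet sixteenths span one quarter) = 8; whole note = 32; dotted eighth = 6; thirty-second = 1; whole tied to quarter (whole + quarter) = 40; dotted whole note = 48; thirty-second note = 1; dotted whole = 48.
Total: 32 + 8 + 1 + 8 + 32 + 6 + 1 + 40 + 48 + 1 + 48 = 225.
225 ÷ 40 = 5 complete bars with 25 thirty-second notes remaining.

25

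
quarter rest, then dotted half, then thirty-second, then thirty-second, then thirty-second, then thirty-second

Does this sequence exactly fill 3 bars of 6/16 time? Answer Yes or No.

Yes

One bar of 6/16 = 12 thirty-second notes, so 3 bars = 36.
Each duration in thirty-second notes: quarter rest = 8; dotted half = 24; thirty-second = 1; thirty-second = 1; thirty-second = 1; thirty-second = 1.
Total: 8 + 24 + 1 + 1 + 1 + 1 = 36.
36 equals 36, so the answer is Yes.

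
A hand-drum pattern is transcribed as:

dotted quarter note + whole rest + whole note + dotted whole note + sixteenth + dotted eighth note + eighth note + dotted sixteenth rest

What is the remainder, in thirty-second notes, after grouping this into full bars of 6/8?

One bar of 6/8 = 24 thirty-second notes.
Express everything in thirty-second notes: dotted quarter note = 12; whole rest = 32; whole note = 32; dotted whole note = 48; sixteenth = 2; dotted eighth note = 6; eighth note = 4; dotted sixteenth rest = 3.
Sum: 12 + 32 + 32 + 48 + 2 + 6 + 4 + 3 = 139.
139 ÷ 24 = 5 complete bars with 19 thirty-second notes remaining.

19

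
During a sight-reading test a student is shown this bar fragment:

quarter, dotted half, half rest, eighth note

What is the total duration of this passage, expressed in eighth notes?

13

Convert each value to eighth notes: quarter = 2; dotted half = 6; half rest = 4; eighth note = 1.
Adding: 2 + 6 + 4 + 1 = 13 eighth notes.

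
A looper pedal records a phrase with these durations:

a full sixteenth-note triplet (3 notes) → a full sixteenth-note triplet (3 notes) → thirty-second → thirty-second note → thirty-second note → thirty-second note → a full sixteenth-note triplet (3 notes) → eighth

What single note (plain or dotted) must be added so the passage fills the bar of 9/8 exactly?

The bar of 9/8 = 36 thirty-second notes.
Each duration in thirty-second notes: a full sixteenth-note triplet (3 notes) (three triplet sixteenths span one eighth) = 4; a full sixteenth-note triplet (3 notes) (three triplet sixteenths span one eighth) = 4; thirty-second = 1; thirty-second note = 1; thirty-second note = 1; thirty-second note = 1; a full sixteenth-note triplet (3 notes) (three triplet sixteenths span one eighth) = 4; eighth = 4.
Total: 4 + 4 + 1 + 1 + 1 + 1 + 4 + 4 = 20.
Remaining: 36 − 20 = 16 thirty-second notes, which is a half note.

half note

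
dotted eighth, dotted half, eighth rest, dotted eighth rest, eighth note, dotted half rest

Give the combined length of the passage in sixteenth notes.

34

In sixteenth notes: dotted eighth = 3; dotted half = 12; eighth rest = 2; dotted eighth rest = 3; eighth note = 2; dotted half rest = 12.
Adding: 3 + 12 + 2 + 3 + 2 + 12 = 34 sixteenth notes.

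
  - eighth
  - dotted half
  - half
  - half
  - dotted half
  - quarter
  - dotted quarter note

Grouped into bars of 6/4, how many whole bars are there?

2

One bar of 6/4 = 12 eighth notes.
In eighth notes: eighth = 1; dotted half = 6; half = 4; half = 4; dotted half = 6; quarter = 2; dotted quarter note = 3.
Sum: 1 + 6 + 4 + 4 + 6 + 2 + 3 = 26.
26 ÷ 12 = 2 complete bars with 2 left over.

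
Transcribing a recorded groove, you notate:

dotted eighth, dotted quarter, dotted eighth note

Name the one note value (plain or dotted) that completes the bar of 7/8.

The bar of 7/8 = 14 sixteenth notes.
Convert each value to sixteenth notes: dotted eighth = 3; dotted quarter = 6; dotted eighth note = 3.
Total: 3 + 6 + 3 = 12.
Remaining: 14 − 12 = 2 sixteenth notes, which is a eighth note.

eighth note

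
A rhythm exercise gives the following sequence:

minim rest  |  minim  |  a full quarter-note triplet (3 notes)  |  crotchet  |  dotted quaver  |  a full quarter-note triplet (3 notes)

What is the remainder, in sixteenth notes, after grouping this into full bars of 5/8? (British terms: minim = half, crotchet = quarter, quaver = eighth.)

One bar of 5/8 = 10 sixteenth notes.
In sixteenth notes: minim rest = 8; minim = 8; a full quarter-note triplet (3 notes) (three triplet quarters span one half) = 8; crotchet = 4; dotted quaver = 3; a full quarter-note triplet (3 notes) (three triplet quarters span one half) = 8.
Altogether 8 + 8 + 8 + 4 + 3 + 8 = 39.
39 ÷ 10 = 3 complete bars with 9 sixteenth notes remaining.

9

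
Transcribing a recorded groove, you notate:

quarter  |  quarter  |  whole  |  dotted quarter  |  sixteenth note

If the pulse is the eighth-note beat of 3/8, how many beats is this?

15.5

One eighth-note beat = 2 sixteenth notes.
Express everything in sixteenth notes: quarter = 4; quarter = 4; whole = 16; dotted quarter = 6; sixteenth note = 1.
Altogether 4 + 4 + 16 + 6 + 1 = 31.
31 ÷ 2 = 15.5 beats.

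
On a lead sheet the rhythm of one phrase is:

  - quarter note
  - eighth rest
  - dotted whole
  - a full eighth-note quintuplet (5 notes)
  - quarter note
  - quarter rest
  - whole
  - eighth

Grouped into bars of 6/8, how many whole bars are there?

5

One bar of 6/8 = 6 eighth notes.
Working in eighth notes: quarter note = 2; eighth rest = 1; dotted whole = 12; a full eighth-note quintuplet (5 notes) (five quintuplet eighths span one half) = 4; quarter note = 2; quarter rest = 2; whole = 8; eighth = 1.
Altogether 2 + 1 + 12 + 4 + 2 + 2 + 8 + 1 = 32.
32 ÷ 6 = 5 complete bars with 2 left over.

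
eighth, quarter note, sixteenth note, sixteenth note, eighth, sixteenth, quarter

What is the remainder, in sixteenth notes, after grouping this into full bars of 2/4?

One bar of 2/4 = 8 sixteenth notes.
Express everything in sixteenth notes: eighth = 2; quarter note = 4; sixteenth note = 1; sixteenth note = 1; eighth = 2; sixteenth = 1; quarter = 4.
Sum: 2 + 4 + 1 + 1 + 2 + 1 + 4 = 15.
15 ÷ 8 = 1 complete bar with 7 sixteenth notes remaining.

7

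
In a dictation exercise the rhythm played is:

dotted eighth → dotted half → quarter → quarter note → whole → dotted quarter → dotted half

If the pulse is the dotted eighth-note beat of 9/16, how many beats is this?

19

One dotted eighth-note beat = 3 sixteenth notes.
Working in sixteenth notes: dotted eighth = 3; dotted half = 12; quarter = 4; quarter note = 4; whole = 16; dotted quarter = 6; dotted half = 12.
Adding: 3 + 12 + 4 + 4 + 16 + 6 + 12 = 57.
57 ÷ 3 = 19 beats.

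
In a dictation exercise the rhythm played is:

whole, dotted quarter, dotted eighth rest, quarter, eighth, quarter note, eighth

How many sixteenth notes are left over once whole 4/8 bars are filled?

5

One bar of 4/8 = 8 sixteenth notes.
Each duration in sixteenth notes: whole = 16; dotted quarter = 6; dotted eighth rest = 3; quarter = 4; eighth = 2; quarter note = 4; eighth = 2.
Total: 16 + 6 + 3 + 4 + 2 + 4 + 2 = 37.
37 ÷ 8 = 4 complete bars with 5 sixteenth notes remaining.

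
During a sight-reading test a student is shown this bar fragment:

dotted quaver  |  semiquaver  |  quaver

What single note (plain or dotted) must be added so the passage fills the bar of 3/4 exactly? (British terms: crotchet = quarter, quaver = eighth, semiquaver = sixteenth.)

dotted quarter note

The bar of 3/4 = 12 sixteenth notes.
Each duration in sixteenth notes: dotted quaver = 3; semiquaver = 1; quaver = 2.
Total: 3 + 1 + 2 = 6.
Remaining: 12 − 6 = 6 sixteenth notes, which is a dotted quarter note.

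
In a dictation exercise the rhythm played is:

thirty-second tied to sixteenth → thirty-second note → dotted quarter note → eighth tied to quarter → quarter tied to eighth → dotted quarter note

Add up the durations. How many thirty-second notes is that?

Convert each value to thirty-second notes: thirty-second tied to sixteenth (thirty-second + sixteenth) = 3; thirty-second note = 1; dotted quarter note = 12; eighth tied to quarter (eighth + quarter) = 12; quarter tied to eighth (quarter + eighth) = 12; dotted quarter note = 12.
Total: 3 + 1 + 12 + 12 + 12 + 12 = 52 thirty-second notes.

52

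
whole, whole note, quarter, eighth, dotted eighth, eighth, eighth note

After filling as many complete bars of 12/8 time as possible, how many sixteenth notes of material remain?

21

One bar of 12/8 = 24 sixteenth notes.
In sixteenth notes: whole = 16; whole note = 16; quarter = 4; eighth = 2; dotted eighth = 3; eighth = 2; eighth note = 2.
Altogether 16 + 16 + 4 + 2 + 3 + 2 + 2 = 45.
45 ÷ 24 = 1 complete bar with 21 sixteenth notes remaining.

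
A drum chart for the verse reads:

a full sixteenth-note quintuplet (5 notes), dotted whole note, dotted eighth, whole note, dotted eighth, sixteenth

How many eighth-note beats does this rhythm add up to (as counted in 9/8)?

25.5

One eighth-note beat = 2 sixteenth notes.
Each duration in sixteenth notes: a full sixteenth-note quintuplet (5 notes) (five quintuplet sixteenths span one quarter) = 4; dotted whole note = 24; dotted eighth = 3; whole note = 16; dotted eighth = 3; sixteenth = 1.
Adding: 4 + 24 + 3 + 16 + 3 + 1 = 51.
51 ÷ 2 = 25.5 beats.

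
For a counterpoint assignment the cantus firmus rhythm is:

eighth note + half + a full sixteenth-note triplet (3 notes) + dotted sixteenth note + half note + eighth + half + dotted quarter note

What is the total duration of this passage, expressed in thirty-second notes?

In thirty-second notes: eighth note = 4; half = 16; a full sixteenth-note triplet (3 notes) (three triplet sixteenths span one eighth) = 4; dotted sixteenth note = 3; half note = 16; eighth = 4; half = 16; dotted quarter note = 12.
Adding: 4 + 16 + 4 + 3 + 16 + 4 + 16 + 12 = 75 thirty-second notes.

75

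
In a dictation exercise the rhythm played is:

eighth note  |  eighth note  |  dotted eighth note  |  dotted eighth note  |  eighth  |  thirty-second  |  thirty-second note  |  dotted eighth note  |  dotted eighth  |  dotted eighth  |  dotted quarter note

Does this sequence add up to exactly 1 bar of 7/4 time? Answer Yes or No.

One bar of 7/4 = 56 thirty-second notes.
Convert each value to thirty-second notes: eighth note = 4; eighth note = 4; dotted eighth note = 6; dotted eighth note = 6; eighth = 4; thirty-second = 1; thirty-second note = 1; dotted eighth note = 6; dotted eighth = 6; dotted eighth = 6; dotted quarter note = 12.
Total: 4 + 4 + 6 + 6 + 4 + 1 + 1 + 6 + 6 + 6 + 12 = 56.
56 equals 56, so the answer is Yes.

Yes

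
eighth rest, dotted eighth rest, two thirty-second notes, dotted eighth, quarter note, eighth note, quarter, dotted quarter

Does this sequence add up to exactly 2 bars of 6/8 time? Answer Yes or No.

One bar of 6/8 = 24 thirty-second notes, so 2 bars = 48.
Express everything in thirty-second notes: eighth rest = 4; dotted eighth rest = 6; thirty-second note = 1; thirty-second note = 1; dotted eighth = 6; quarter note = 8; eighth note = 4; quarter = 8; dotted quarter = 12.
Total: 4 + 6 + 1 + 1 + 6 + 8 + 4 + 8 + 12 = 50.
50 exceeds 48, so the answer is No.

No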